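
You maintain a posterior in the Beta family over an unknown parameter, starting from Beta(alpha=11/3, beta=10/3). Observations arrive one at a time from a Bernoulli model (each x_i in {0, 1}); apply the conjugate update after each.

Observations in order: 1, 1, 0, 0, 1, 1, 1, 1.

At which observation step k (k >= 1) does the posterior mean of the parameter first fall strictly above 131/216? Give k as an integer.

obs 1: x=1 → posterior Beta(14/3, 10/3)
obs 2: x=1 → posterior Beta(17/3, 10/3)
obs 3: x=0 → posterior Beta(17/3, 13/3)
obs 4: x=0 → posterior Beta(17/3, 16/3)
obs 5: x=1 → posterior Beta(20/3, 16/3)
obs 6: x=1 → posterior Beta(23/3, 16/3)
obs 7: x=1 → posterior Beta(26/3, 16/3)
obs 8: x=1 → posterior Beta(29/3, 16/3)

k = 2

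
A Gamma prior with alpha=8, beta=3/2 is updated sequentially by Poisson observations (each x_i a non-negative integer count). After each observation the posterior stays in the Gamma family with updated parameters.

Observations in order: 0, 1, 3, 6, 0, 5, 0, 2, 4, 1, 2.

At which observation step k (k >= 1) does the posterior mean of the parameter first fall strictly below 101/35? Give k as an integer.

obs 1: x=0 → posterior Gamma(8, 5/2)
obs 2: x=1 → posterior Gamma(9, 7/2)
obs 3: x=3 → posterior Gamma(12, 9/2)
obs 4: x=6 → posterior Gamma(18, 11/2)
obs 5: x=0 → posterior Gamma(18, 13/2)
obs 6: x=5 → posterior Gamma(23, 15/2)
obs 7: x=0 → posterior Gamma(23, 17/2)
obs 8: x=2 → posterior Gamma(25, 19/2)
obs 9: x=4 → posterior Gamma(29, 21/2)
obs 10: x=1 → posterior Gamma(30, 23/2)
obs 11: x=2 → posterior Gamma(32, 25/2)

k = 2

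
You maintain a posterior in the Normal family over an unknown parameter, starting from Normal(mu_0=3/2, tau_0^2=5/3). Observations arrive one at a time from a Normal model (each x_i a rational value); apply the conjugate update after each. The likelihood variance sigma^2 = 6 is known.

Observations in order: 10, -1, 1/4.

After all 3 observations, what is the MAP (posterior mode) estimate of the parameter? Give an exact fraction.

obs 1: x=10 → posterior Normal(77/23, 30/23)
obs 2: x=-1 → posterior Normal(18/7, 15/14)
obs 3: x=1/4 → posterior Normal(293/132, 10/11)

293/132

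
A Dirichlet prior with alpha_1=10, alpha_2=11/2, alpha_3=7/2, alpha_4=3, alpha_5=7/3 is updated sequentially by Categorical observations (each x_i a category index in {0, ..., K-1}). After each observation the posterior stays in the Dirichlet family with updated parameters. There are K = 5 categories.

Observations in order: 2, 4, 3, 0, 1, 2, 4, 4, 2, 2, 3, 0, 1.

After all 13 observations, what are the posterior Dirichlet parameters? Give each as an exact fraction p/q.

obs 1: x=2 → posterior Dirichlet(10, 11/2, 9/2, 3, 7/3)
obs 2: x=4 → posterior Dirichlet(10, 11/2, 9/2, 3, 10/3)
obs 3: x=3 → posterior Dirichlet(10, 11/2, 9/2, 4, 10/3)
obs 4: x=0 → posterior Dirichlet(11, 11/2, 9/2, 4, 10/3)
obs 5: x=1 → posterior Dirichlet(11, 13/2, 9/2, 4, 10/3)
obs 6: x=2 → posterior Dirichlet(11, 13/2, 11/2, 4, 10/3)
obs 7: x=4 → posterior Dirichlet(11, 13/2, 11/2, 4, 13/3)
obs 8: x=4 → posterior Dirichlet(11, 13/2, 11/2, 4, 16/3)
obs 9: x=2 → posterior Dirichlet(11, 13/2, 13/2, 4, 16/3)
obs 10: x=2 → posterior Dirichlet(11, 13/2, 15/2, 4, 16/3)
obs 11: x=3 → posterior Dirichlet(11, 13/2, 15/2, 5, 16/3)
obs 12: x=0 → posterior Dirichlet(12, 13/2, 15/2, 5, 16/3)
obs 13: x=1 → posterior Dirichlet(12, 15/2, 15/2, 5, 16/3)

alpha_1=12, alpha_2=15/2, alpha_3=15/2, alpha_4=5, alpha_5=16/3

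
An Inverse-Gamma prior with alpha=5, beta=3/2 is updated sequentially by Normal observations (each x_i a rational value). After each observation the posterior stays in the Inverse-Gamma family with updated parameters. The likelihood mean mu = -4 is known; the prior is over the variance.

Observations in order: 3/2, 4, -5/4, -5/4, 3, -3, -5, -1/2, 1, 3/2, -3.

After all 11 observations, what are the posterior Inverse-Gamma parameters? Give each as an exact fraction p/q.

obs 1: x=3/2 → posterior Inverse-Gamma(11/2, 133/8)
obs 2: x=4 → posterior Inverse-Gamma(6, 389/8)
obs 3: x=-5/4 → posterior Inverse-Gamma(13/2, 1677/32)
obs 4: x=-5/4 → posterior Inverse-Gamma(7, 899/16)
obs 5: x=3 → posterior Inverse-Gamma(15/2, 1291/16)
obs 6: x=-3 → posterior Inverse-Gamma(8, 1299/16)
obs 7: x=-5 → posterior Inverse-Gamma(17/2, 1307/16)
obs 8: x=-1/2 → posterior Inverse-Gamma(9, 1405/16)
obs 9: x=1 → posterior Inverse-Gamma(19/2, 1605/16)
obs 10: x=3/2 → posterior Inverse-Gamma(10, 1847/16)
obs 11: x=-3 → posterior Inverse-Gamma(21/2, 1855/16)

alpha=21/2, beta=1855/16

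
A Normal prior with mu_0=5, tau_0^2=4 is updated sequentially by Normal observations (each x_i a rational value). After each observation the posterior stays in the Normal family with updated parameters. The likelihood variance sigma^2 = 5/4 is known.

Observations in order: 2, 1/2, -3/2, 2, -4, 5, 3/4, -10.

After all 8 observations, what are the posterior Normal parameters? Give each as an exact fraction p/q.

mu_0=-59/133, tau_0^2=20/133

obs 1: x=2 → posterior Normal(19/7, 20/21)
obs 2: x=1/2 → posterior Normal(65/37, 20/37)
obs 3: x=-3/2 → posterior Normal(41/53, 20/53)
obs 4: x=2 → posterior Normal(73/69, 20/69)
obs 5: x=-4 → posterior Normal(9/85, 4/17)
obs 6: x=5 → posterior Normal(89/101, 20/101)
obs 7: x=3/4 → posterior Normal(101/117, 20/117)
obs 8: x=-10 → posterior Normal(-59/133, 20/133)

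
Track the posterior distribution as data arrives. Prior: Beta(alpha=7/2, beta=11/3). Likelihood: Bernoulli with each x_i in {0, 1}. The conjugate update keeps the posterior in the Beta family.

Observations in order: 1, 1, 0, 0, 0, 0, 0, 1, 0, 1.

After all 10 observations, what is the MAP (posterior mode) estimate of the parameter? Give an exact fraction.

3/7

obs 1: x=1 → posterior Beta(9/2, 11/3)
obs 2: x=1 → posterior Beta(11/2, 11/3)
obs 3: x=0 → posterior Beta(11/2, 14/3)
obs 4: x=0 → posterior Beta(11/2, 17/3)
obs 5: x=0 → posterior Beta(11/2, 20/3)
obs 6: x=0 → posterior Beta(11/2, 23/3)
obs 7: x=0 → posterior Beta(11/2, 26/3)
obs 8: x=1 → posterior Beta(13/2, 26/3)
obs 9: x=0 → posterior Beta(13/2, 29/3)
obs 10: x=1 → posterior Beta(15/2, 29/3)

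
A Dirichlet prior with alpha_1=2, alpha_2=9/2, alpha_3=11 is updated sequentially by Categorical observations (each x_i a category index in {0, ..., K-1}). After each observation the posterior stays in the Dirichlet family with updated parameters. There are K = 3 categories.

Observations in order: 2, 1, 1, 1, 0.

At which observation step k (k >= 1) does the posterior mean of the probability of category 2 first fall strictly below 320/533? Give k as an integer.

k = 3

obs 1: x=2 → posterior Dirichlet(2, 9/2, 12)
obs 2: x=1 → posterior Dirichlet(2, 11/2, 12)
obs 3: x=1 → posterior Dirichlet(2, 13/2, 12)
obs 4: x=1 → posterior Dirichlet(2, 15/2, 12)
obs 5: x=0 → posterior Dirichlet(3, 15/2, 12)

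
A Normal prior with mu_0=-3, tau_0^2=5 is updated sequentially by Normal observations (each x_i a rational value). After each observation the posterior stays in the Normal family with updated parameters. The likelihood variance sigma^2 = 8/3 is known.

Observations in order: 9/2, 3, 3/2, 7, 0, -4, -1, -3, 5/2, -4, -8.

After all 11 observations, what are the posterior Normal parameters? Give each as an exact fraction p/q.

mu_0=-93/346, tau_0^2=40/173

obs 1: x=9/2 → posterior Normal(87/46, 40/23)
obs 2: x=3 → posterior Normal(177/76, 20/19)
obs 3: x=3/2 → posterior Normal(111/53, 40/53)
obs 4: x=7 → posterior Normal(54/17, 10/17)
obs 5: x=0 → posterior Normal(216/83, 40/83)
obs 6: x=-4 → posterior Normal(78/49, 20/49)
obs 7: x=-1 → posterior Normal(141/113, 40/113)
obs 8: x=-3 → posterior Normal(3/4, 5/16)
obs 9: x=5/2 → posterior Normal(267/286, 40/143)
obs 10: x=-4 → posterior Normal(147/316, 20/79)
obs 11: x=-8 → posterior Normal(-93/346, 40/173)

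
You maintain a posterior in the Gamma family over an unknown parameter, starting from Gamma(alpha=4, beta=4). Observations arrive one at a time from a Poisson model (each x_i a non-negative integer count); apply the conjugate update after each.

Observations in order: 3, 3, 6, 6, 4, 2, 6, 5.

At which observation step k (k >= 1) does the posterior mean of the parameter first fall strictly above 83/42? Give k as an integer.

obs 1: x=3 → posterior Gamma(7, 5)
obs 2: x=3 → posterior Gamma(10, 6)
obs 3: x=6 → posterior Gamma(16, 7)
obs 4: x=6 → posterior Gamma(22, 8)
obs 5: x=4 → posterior Gamma(26, 9)
obs 6: x=2 → posterior Gamma(28, 10)
obs 7: x=6 → posterior Gamma(34, 11)
obs 8: x=5 → posterior Gamma(39, 12)

k = 3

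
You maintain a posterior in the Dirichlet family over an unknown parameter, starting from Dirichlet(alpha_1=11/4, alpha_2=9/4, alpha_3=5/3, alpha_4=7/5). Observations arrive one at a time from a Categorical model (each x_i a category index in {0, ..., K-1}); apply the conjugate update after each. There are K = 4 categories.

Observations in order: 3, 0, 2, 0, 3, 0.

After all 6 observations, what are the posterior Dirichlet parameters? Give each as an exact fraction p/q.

obs 1: x=3 → posterior Dirichlet(11/4, 9/4, 5/3, 12/5)
obs 2: x=0 → posterior Dirichlet(15/4, 9/4, 5/3, 12/5)
obs 3: x=2 → posterior Dirichlet(15/4, 9/4, 8/3, 12/5)
obs 4: x=0 → posterior Dirichlet(19/4, 9/4, 8/3, 12/5)
obs 5: x=3 → posterior Dirichlet(19/4, 9/4, 8/3, 17/5)
obs 6: x=0 → posterior Dirichlet(23/4, 9/4, 8/3, 17/5)

alpha_1=23/4, alpha_2=9/4, alpha_3=8/3, alpha_4=17/5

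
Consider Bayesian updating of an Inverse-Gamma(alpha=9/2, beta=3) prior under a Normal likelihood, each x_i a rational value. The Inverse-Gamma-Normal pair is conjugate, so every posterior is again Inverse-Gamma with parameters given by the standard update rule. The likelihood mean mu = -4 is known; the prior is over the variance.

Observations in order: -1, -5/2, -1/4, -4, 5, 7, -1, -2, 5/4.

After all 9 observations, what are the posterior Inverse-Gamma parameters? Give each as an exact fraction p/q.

alpha=9, beta=2191/16

obs 1: x=-1 → posterior Inverse-Gamma(5, 15/2)
obs 2: x=-5/2 → posterior Inverse-Gamma(11/2, 69/8)
obs 3: x=-1/4 → posterior Inverse-Gamma(6, 501/32)
obs 4: x=-4 → posterior Inverse-Gamma(13/2, 501/32)
obs 5: x=5 → posterior Inverse-Gamma(7, 1797/32)
obs 6: x=7 → posterior Inverse-Gamma(15/2, 3733/32)
obs 7: x=-1 → posterior Inverse-Gamma(8, 3877/32)
obs 8: x=-2 → posterior Inverse-Gamma(17/2, 3941/32)
obs 9: x=5/4 → posterior Inverse-Gamma(9, 2191/16)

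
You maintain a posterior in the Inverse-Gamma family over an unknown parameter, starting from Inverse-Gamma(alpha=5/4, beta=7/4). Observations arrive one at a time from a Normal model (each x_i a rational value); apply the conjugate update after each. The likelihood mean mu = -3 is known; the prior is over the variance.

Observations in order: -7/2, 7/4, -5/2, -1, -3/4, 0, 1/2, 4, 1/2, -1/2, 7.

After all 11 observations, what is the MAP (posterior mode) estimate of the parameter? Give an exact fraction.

obs 1: x=-7/2 → posterior Inverse-Gamma(7/4, 15/8)
obs 2: x=7/4 → posterior Inverse-Gamma(9/4, 421/32)
obs 3: x=-5/2 → posterior Inverse-Gamma(11/4, 425/32)
obs 4: x=-1 → posterior Inverse-Gamma(13/4, 489/32)
obs 5: x=-3/4 → posterior Inverse-Gamma(15/4, 285/16)
obs 6: x=0 → posterior Inverse-Gamma(17/4, 357/16)
obs 7: x=1/2 → posterior Inverse-Gamma(19/4, 455/16)
obs 8: x=4 → posterior Inverse-Gamma(21/4, 847/16)
obs 9: x=1/2 → posterior Inverse-Gamma(23/4, 945/16)
obs 10: x=-1/2 → posterior Inverse-Gamma(25/4, 995/16)
obs 11: x=7 → posterior Inverse-Gamma(27/4, 1795/16)

1795/124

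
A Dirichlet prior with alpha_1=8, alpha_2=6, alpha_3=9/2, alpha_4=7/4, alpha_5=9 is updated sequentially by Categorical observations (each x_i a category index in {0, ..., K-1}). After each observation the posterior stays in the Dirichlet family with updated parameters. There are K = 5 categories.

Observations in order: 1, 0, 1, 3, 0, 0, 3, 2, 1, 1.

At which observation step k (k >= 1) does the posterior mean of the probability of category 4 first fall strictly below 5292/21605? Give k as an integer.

k = 8

obs 1: x=1 → posterior Dirichlet(8, 7, 9/2, 7/4, 9)
obs 2: x=0 → posterior Dirichlet(9, 7, 9/2, 7/4, 9)
obs 3: x=1 → posterior Dirichlet(9, 8, 9/2, 7/4, 9)
obs 4: x=3 → posterior Dirichlet(9, 8, 9/2, 11/4, 9)
obs 5: x=0 → posterior Dirichlet(10, 8, 9/2, 11/4, 9)
obs 6: x=0 → posterior Dirichlet(11, 8, 9/2, 11/4, 9)
obs 7: x=3 → posterior Dirichlet(11, 8, 9/2, 15/4, 9)
obs 8: x=2 → posterior Dirichlet(11, 8, 11/2, 15/4, 9)
obs 9: x=1 → posterior Dirichlet(11, 9, 11/2, 15/4, 9)
obs 10: x=1 → posterior Dirichlet(11, 10, 11/2, 15/4, 9)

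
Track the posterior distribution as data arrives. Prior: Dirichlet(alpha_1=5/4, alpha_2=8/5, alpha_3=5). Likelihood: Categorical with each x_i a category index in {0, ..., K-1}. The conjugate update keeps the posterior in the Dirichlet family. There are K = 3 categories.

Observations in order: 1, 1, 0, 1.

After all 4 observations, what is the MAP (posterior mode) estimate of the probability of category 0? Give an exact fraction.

obs 1: x=1 → posterior Dirichlet(5/4, 13/5, 5)
obs 2: x=1 → posterior Dirichlet(5/4, 18/5, 5)
obs 3: x=0 → posterior Dirichlet(9/4, 18/5, 5)
obs 4: x=1 → posterior Dirichlet(9/4, 23/5, 5)

25/177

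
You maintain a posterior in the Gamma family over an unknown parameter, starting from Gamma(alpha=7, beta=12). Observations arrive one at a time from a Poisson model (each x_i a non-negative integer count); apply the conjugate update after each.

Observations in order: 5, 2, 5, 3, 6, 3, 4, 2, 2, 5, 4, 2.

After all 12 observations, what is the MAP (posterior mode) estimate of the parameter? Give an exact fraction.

obs 1: x=5 → posterior Gamma(12, 13)
obs 2: x=2 → posterior Gamma(14, 14)
obs 3: x=5 → posterior Gamma(19, 15)
obs 4: x=3 → posterior Gamma(22, 16)
obs 5: x=6 → posterior Gamma(28, 17)
obs 6: x=3 → posterior Gamma(31, 18)
obs 7: x=4 → posterior Gamma(35, 19)
obs 8: x=2 → posterior Gamma(37, 20)
obs 9: x=2 → posterior Gamma(39, 21)
obs 10: x=5 → posterior Gamma(44, 22)
obs 11: x=4 → posterior Gamma(48, 23)
obs 12: x=2 → posterior Gamma(50, 24)

49/24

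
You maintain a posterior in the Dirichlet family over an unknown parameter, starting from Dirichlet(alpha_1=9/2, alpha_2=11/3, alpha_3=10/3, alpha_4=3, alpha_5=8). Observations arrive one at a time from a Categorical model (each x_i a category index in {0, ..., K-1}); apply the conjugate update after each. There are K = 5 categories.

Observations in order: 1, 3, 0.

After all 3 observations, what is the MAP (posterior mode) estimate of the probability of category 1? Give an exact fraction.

22/123

obs 1: x=1 → posterior Dirichlet(9/2, 14/3, 10/3, 3, 8)
obs 2: x=3 → posterior Dirichlet(9/2, 14/3, 10/3, 4, 8)
obs 3: x=0 → posterior Dirichlet(11/2, 14/3, 10/3, 4, 8)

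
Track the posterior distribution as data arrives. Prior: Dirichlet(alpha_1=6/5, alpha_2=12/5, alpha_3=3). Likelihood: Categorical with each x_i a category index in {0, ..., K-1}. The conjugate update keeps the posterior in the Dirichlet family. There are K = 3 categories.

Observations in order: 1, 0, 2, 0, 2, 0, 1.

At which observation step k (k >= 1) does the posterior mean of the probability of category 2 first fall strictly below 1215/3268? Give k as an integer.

obs 1: x=1 → posterior Dirichlet(6/5, 17/5, 3)
obs 2: x=0 → posterior Dirichlet(11/5, 17/5, 3)
obs 3: x=2 → posterior Dirichlet(11/5, 17/5, 4)
obs 4: x=0 → posterior Dirichlet(16/5, 17/5, 4)
obs 5: x=2 → posterior Dirichlet(16/5, 17/5, 5)
obs 6: x=0 → posterior Dirichlet(21/5, 17/5, 5)
obs 7: x=1 → posterior Dirichlet(21/5, 22/5, 5)

k = 2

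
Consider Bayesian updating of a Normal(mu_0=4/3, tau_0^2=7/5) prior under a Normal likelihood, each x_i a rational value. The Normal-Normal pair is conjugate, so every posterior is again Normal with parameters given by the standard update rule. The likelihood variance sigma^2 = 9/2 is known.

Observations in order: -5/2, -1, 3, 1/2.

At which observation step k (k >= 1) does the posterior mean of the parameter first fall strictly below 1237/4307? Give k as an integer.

obs 1: x=-5/2 → posterior Normal(25/59, 63/59)
obs 2: x=-1 → posterior Normal(11/73, 63/73)
obs 3: x=3 → posterior Normal(53/87, 21/29)
obs 4: x=1/2 → posterior Normal(60/101, 63/101)

k = 2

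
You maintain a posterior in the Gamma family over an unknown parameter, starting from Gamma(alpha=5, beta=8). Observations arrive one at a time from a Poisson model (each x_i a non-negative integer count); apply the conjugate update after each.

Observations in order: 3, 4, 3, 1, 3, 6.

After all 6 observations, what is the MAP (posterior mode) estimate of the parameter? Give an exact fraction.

obs 1: x=3 → posterior Gamma(8, 9)
obs 2: x=4 → posterior Gamma(12, 10)
obs 3: x=3 → posterior Gamma(15, 11)
obs 4: x=1 → posterior Gamma(16, 12)
obs 5: x=3 → posterior Gamma(19, 13)
obs 6: x=6 → posterior Gamma(25, 14)

12/7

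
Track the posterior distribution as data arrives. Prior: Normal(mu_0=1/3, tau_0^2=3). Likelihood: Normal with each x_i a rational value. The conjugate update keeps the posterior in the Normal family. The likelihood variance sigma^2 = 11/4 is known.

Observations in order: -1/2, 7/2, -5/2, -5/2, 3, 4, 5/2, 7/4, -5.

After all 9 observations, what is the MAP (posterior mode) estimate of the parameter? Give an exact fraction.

obs 1: x=-1/2 → posterior Normal(-7/69, 33/23)
obs 2: x=7/2 → posterior Normal(17/15, 33/35)
obs 3: x=-5/2 → posterior Normal(29/141, 33/47)
obs 4: x=-5/2 → posterior Normal(-61/177, 33/59)
obs 5: x=3 → posterior Normal(47/213, 33/71)
obs 6: x=4 → posterior Normal(191/249, 33/83)
obs 7: x=5/2 → posterior Normal(281/285, 33/95)
obs 8: x=7/4 → posterior Normal(344/321, 33/107)
obs 9: x=-5 → posterior Normal(164/357, 33/119)

164/357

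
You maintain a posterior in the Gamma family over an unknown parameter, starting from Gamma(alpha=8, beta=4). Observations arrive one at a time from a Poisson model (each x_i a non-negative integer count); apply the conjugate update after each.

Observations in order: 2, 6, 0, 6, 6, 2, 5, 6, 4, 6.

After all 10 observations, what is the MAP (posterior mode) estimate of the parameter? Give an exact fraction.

obs 1: x=2 → posterior Gamma(10, 5)
obs 2: x=6 → posterior Gamma(16, 6)
obs 3: x=0 → posterior Gamma(16, 7)
obs 4: x=6 → posterior Gamma(22, 8)
obs 5: x=6 → posterior Gamma(28, 9)
obs 6: x=2 → posterior Gamma(30, 10)
obs 7: x=5 → posterior Gamma(35, 11)
obs 8: x=6 → posterior Gamma(41, 12)
obs 9: x=4 → posterior Gamma(45, 13)
obs 10: x=6 → posterior Gamma(51, 14)

25/7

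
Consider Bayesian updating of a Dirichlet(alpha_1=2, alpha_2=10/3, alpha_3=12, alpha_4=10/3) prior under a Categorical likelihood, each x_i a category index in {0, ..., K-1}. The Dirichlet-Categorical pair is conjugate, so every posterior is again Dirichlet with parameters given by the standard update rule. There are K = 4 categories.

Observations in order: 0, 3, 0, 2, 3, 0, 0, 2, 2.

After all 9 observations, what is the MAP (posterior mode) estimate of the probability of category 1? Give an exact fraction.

obs 1: x=0 → posterior Dirichlet(3, 10/3, 12, 10/3)
obs 2: x=3 → posterior Dirichlet(3, 10/3, 12, 13/3)
obs 3: x=0 → posterior Dirichlet(4, 10/3, 12, 13/3)
obs 4: x=2 → posterior Dirichlet(4, 10/3, 13, 13/3)
obs 5: x=3 → posterior Dirichlet(4, 10/3, 13, 16/3)
obs 6: x=0 → posterior Dirichlet(5, 10/3, 13, 16/3)
obs 7: x=0 → posterior Dirichlet(6, 10/3, 13, 16/3)
obs 8: x=2 → posterior Dirichlet(6, 10/3, 14, 16/3)
obs 9: x=2 → posterior Dirichlet(6, 10/3, 15, 16/3)

1/11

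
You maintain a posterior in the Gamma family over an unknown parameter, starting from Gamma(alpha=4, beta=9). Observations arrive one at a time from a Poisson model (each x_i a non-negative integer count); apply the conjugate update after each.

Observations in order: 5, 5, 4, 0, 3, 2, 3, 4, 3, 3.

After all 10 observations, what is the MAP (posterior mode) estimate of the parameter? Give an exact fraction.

obs 1: x=5 → posterior Gamma(9, 10)
obs 2: x=5 → posterior Gamma(14, 11)
obs 3: x=4 → posterior Gamma(18, 12)
obs 4: x=0 → posterior Gamma(18, 13)
obs 5: x=3 → posterior Gamma(21, 14)
obs 6: x=2 → posterior Gamma(23, 15)
obs 7: x=3 → posterior Gamma(26, 16)
obs 8: x=4 → posterior Gamma(30, 17)
obs 9: x=3 → posterior Gamma(33, 18)
obs 10: x=3 → posterior Gamma(36, 19)

35/19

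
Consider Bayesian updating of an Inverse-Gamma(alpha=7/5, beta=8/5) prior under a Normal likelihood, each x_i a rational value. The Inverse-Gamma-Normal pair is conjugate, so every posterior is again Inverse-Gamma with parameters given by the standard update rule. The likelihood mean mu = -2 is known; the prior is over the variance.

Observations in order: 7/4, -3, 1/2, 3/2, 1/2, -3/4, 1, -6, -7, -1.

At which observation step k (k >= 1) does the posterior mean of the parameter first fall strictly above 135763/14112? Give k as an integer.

obs 1: x=7/4 → posterior Inverse-Gamma(19/10, 1381/160)
obs 2: x=-3 → posterior Inverse-Gamma(12/5, 1461/160)
obs 3: x=1/2 → posterior Inverse-Gamma(29/10, 1961/160)
obs 4: x=3/2 → posterior Inverse-Gamma(17/5, 2941/160)
obs 5: x=1/2 → posterior Inverse-Gamma(39/10, 3441/160)
obs 6: x=-3/4 → posterior Inverse-Gamma(22/5, 1783/80)
obs 7: x=1 → posterior Inverse-Gamma(49/10, 2143/80)
obs 8: x=-6 → posterior Inverse-Gamma(27/5, 2783/80)
obs 9: x=-7 → posterior Inverse-Gamma(59/10, 3783/80)
obs 10: x=-1 → posterior Inverse-Gamma(32/5, 3823/80)

k = 9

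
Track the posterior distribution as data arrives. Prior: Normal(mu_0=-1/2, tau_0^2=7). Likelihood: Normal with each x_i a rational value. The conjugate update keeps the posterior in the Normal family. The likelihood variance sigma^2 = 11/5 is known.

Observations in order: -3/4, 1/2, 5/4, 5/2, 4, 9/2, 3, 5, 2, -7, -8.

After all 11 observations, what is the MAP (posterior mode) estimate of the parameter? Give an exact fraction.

obs 1: x=-3/4 → posterior Normal(-127/184, 77/46)
obs 2: x=1/2 → posterior Normal(-19/108, 77/81)
obs 3: x=5/4 → posterior Normal(59/232, 77/116)
obs 4: x=5/2 → posterior Normal(117/151, 77/151)
obs 5: x=4 → posterior Normal(257/186, 77/186)
obs 6: x=9/2 → posterior Normal(829/442, 77/221)
obs 7: x=3 → posterior Normal(1039/512, 77/256)
obs 8: x=5 → posterior Normal(463/194, 77/291)
obs 9: x=2 → posterior Normal(1529/652, 77/326)
obs 10: x=-7 → posterior Normal(1039/722, 77/361)
obs 11: x=-8 → posterior Normal(479/792, 7/36)

479/792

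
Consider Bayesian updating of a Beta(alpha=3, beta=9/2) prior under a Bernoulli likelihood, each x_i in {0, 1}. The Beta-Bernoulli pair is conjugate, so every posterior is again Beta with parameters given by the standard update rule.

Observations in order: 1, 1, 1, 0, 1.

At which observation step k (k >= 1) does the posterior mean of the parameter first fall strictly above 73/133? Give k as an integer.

obs 1: x=1 → posterior Beta(4, 9/2)
obs 2: x=1 → posterior Beta(5, 9/2)
obs 3: x=1 → posterior Beta(6, 9/2)
obs 4: x=0 → posterior Beta(6, 11/2)
obs 5: x=1 → posterior Beta(7, 11/2)

k = 3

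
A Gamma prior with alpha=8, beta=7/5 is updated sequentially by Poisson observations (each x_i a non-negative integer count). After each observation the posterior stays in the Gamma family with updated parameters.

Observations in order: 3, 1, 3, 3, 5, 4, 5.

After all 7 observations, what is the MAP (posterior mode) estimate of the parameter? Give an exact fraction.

obs 1: x=3 → posterior Gamma(11, 12/5)
obs 2: x=1 → posterior Gamma(12, 17/5)
obs 3: x=3 → posterior Gamma(15, 22/5)
obs 4: x=3 → posterior Gamma(18, 27/5)
obs 5: x=5 → posterior Gamma(23, 32/5)
obs 6: x=4 → posterior Gamma(27, 37/5)
obs 7: x=5 → posterior Gamma(32, 42/5)

155/42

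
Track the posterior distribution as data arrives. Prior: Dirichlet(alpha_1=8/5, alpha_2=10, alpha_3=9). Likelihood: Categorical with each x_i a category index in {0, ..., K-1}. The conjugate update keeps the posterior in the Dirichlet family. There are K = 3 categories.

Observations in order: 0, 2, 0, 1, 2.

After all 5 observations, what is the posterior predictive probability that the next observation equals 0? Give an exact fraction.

obs 1: x=0 → posterior Dirichlet(13/5, 10, 9)
obs 2: x=2 → posterior Dirichlet(13/5, 10, 10)
obs 3: x=0 → posterior Dirichlet(18/5, 10, 10)
obs 4: x=1 → posterior Dirichlet(18/5, 11, 10)
obs 5: x=2 → posterior Dirichlet(18/5, 11, 11)

9/64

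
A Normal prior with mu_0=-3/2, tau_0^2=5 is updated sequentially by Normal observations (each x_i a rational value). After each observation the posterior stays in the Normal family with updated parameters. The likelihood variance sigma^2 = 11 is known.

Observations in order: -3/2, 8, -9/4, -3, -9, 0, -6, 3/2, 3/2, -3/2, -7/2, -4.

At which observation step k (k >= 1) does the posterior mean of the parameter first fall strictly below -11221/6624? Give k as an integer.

obs 1: x=-3/2 → posterior Normal(-3/2, 55/16)
obs 2: x=8 → posterior Normal(16/21, 55/21)
obs 3: x=-9/4 → posterior Normal(19/104, 55/26)
obs 4: x=-3 → posterior Normal(-41/124, 55/31)
obs 5: x=-9 → posterior Normal(-221/144, 55/36)
obs 6: x=0 → posterior Normal(-221/164, 55/41)
obs 7: x=-6 → posterior Normal(-341/184, 55/46)
obs 8: x=3/2 → posterior Normal(-311/204, 55/51)
obs 9: x=3/2 → posterior Normal(-281/224, 55/56)
obs 10: x=-3/2 → posterior Normal(-311/244, 55/61)
obs 11: x=-7/2 → posterior Normal(-127/88, 5/6)
obs 12: x=-4 → posterior Normal(-461/284, 55/71)

k = 7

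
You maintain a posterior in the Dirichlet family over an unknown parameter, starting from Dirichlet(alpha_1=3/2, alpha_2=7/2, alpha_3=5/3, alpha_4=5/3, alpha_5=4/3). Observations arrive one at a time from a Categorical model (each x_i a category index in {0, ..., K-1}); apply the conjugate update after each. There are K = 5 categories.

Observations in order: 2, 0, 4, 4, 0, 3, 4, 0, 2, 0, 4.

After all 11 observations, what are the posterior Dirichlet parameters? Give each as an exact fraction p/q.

obs 1: x=2 → posterior Dirichlet(3/2, 7/2, 8/3, 5/3, 4/3)
obs 2: x=0 → posterior Dirichlet(5/2, 7/2, 8/3, 5/3, 4/3)
obs 3: x=4 → posterior Dirichlet(5/2, 7/2, 8/3, 5/3, 7/3)
obs 4: x=4 → posterior Dirichlet(5/2, 7/2, 8/3, 5/3, 10/3)
obs 5: x=0 → posterior Dirichlet(7/2, 7/2, 8/3, 5/3, 10/3)
obs 6: x=3 → posterior Dirichlet(7/2, 7/2, 8/3, 8/3, 10/3)
obs 7: x=4 → posterior Dirichlet(7/2, 7/2, 8/3, 8/3, 13/3)
obs 8: x=0 → posterior Dirichlet(9/2, 7/2, 8/3, 8/3, 13/3)
obs 9: x=2 → posterior Dirichlet(9/2, 7/2, 11/3, 8/3, 13/3)
obs 10: x=0 → posterior Dirichlet(11/2, 7/2, 11/3, 8/3, 13/3)
obs 11: x=4 → posterior Dirichlet(11/2, 7/2, 11/3, 8/3, 16/3)

alpha_1=11/2, alpha_2=7/2, alpha_3=11/3, alpha_4=8/3, alpha_5=16/3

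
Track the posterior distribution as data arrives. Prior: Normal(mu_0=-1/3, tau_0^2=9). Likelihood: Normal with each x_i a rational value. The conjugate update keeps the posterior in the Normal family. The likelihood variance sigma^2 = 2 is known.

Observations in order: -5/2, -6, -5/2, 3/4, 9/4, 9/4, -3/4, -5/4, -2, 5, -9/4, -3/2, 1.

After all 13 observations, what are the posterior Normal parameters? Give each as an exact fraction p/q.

mu_0=-409/714, tau_0^2=18/119

obs 1: x=-5/2 → posterior Normal(-139/66, 18/11)
obs 2: x=-6 → posterior Normal(-463/120, 9/10)
obs 3: x=-5/2 → posterior Normal(-299/87, 18/29)
obs 4: x=3/4 → posterior Normal(-1115/456, 9/19)
obs 5: x=9/4 → posterior Normal(-218/141, 18/47)
obs 6: x=9/4 → posterior Normal(-629/672, 9/28)
obs 7: x=-3/4 → posterior Normal(-71/78, 18/65)
obs 8: x=-5/4 → posterior Normal(-845/888, 9/37)
obs 9: x=-2 → posterior Normal(-1061/996, 18/83)
obs 10: x=5 → posterior Normal(-521/1104, 9/46)
obs 11: x=-9/4 → posterior Normal(-191/303, 18/101)
obs 12: x=-3/2 → posterior Normal(-463/660, 9/55)
obs 13: x=1 → posterior Normal(-409/714, 18/119)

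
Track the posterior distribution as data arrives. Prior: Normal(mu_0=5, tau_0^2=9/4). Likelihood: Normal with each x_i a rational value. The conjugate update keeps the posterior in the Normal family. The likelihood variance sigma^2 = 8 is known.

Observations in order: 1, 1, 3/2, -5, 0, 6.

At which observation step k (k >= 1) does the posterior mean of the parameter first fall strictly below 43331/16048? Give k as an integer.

k = 4

obs 1: x=1 → posterior Normal(169/41, 72/41)
obs 2: x=1 → posterior Normal(89/25, 36/25)
obs 3: x=3/2 → posterior Normal(383/118, 72/59)
obs 4: x=-5 → posterior Normal(293/136, 18/17)
obs 5: x=0 → posterior Normal(293/154, 72/77)
obs 6: x=6 → posterior Normal(401/172, 36/43)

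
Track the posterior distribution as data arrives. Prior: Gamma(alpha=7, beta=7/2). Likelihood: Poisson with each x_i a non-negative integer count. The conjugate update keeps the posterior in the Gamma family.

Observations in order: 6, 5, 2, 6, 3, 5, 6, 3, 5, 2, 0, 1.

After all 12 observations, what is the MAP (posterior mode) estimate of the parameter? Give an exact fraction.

100/31

obs 1: x=6 → posterior Gamma(13, 9/2)
obs 2: x=5 → posterior Gamma(18, 11/2)
obs 3: x=2 → posterior Gamma(20, 13/2)
obs 4: x=6 → posterior Gamma(26, 15/2)
obs 5: x=3 → posterior Gamma(29, 17/2)
obs 6: x=5 → posterior Gamma(34, 19/2)
obs 7: x=6 → posterior Gamma(40, 21/2)
obs 8: x=3 → posterior Gamma(43, 23/2)
obs 9: x=5 → posterior Gamma(48, 25/2)
obs 10: x=2 → posterior Gamma(50, 27/2)
obs 11: x=0 → posterior Gamma(50, 29/2)
obs 12: x=1 → posterior Gamma(51, 31/2)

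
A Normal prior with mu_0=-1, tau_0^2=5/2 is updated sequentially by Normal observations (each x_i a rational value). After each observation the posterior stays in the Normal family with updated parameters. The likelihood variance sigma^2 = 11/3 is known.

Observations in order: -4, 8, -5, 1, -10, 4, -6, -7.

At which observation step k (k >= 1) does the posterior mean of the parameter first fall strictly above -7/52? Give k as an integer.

k = 2

obs 1: x=-4 → posterior Normal(-82/37, 55/37)
obs 2: x=8 → posterior Normal(19/26, 55/52)
obs 3: x=-5 → posterior Normal(-37/67, 55/67)
obs 4: x=1 → posterior Normal(-11/41, 55/82)
obs 5: x=-10 → posterior Normal(-172/97, 55/97)
obs 6: x=4 → posterior Normal(-1, 55/112)
obs 7: x=-6 → posterior Normal(-202/127, 55/127)
obs 8: x=-7 → posterior Normal(-307/142, 55/142)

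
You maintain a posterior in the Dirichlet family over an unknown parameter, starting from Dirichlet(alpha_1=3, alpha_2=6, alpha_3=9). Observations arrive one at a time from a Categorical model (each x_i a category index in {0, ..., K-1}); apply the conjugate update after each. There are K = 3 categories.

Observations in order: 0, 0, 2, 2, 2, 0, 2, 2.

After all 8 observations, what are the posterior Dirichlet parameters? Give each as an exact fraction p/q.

obs 1: x=0 → posterior Dirichlet(4, 6, 9)
obs 2: x=0 → posterior Dirichlet(5, 6, 9)
obs 3: x=2 → posterior Dirichlet(5, 6, 10)
obs 4: x=2 → posterior Dirichlet(5, 6, 11)
obs 5: x=2 → posterior Dirichlet(5, 6, 12)
obs 6: x=0 → posterior Dirichlet(6, 6, 12)
obs 7: x=2 → posterior Dirichlet(6, 6, 13)
obs 8: x=2 → posterior Dirichlet(6, 6, 14)

alpha_1=6, alpha_2=6, alpha_3=14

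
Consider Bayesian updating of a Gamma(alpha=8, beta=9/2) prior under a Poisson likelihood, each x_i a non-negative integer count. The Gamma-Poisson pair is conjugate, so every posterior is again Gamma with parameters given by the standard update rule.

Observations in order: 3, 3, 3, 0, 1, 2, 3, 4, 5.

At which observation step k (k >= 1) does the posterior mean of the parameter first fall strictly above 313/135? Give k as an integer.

k = 9

obs 1: x=3 → posterior Gamma(11, 11/2)
obs 2: x=3 → posterior Gamma(14, 13/2)
obs 3: x=3 → posterior Gamma(17, 15/2)
obs 4: x=0 → posterior Gamma(17, 17/2)
obs 5: x=1 → posterior Gamma(18, 19/2)
obs 6: x=2 → posterior Gamma(20, 21/2)
obs 7: x=3 → posterior Gamma(23, 23/2)
obs 8: x=4 → posterior Gamma(27, 25/2)
obs 9: x=5 → posterior Gamma(32, 27/2)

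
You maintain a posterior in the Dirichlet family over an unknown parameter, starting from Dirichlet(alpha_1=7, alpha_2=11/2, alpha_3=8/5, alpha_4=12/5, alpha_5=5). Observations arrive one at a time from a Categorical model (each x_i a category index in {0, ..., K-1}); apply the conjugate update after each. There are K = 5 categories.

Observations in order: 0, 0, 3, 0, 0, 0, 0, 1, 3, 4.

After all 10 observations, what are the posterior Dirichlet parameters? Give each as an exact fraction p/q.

obs 1: x=0 → posterior Dirichlet(8, 11/2, 8/5, 12/5, 5)
obs 2: x=0 → posterior Dirichlet(9, 11/2, 8/5, 12/5, 5)
obs 3: x=3 → posterior Dirichlet(9, 11/2, 8/5, 17/5, 5)
obs 4: x=0 → posterior Dirichlet(10, 11/2, 8/5, 17/5, 5)
obs 5: x=0 → posterior Dirichlet(11, 11/2, 8/5, 17/5, 5)
obs 6: x=0 → posterior Dirichlet(12, 11/2, 8/5, 17/5, 5)
obs 7: x=0 → posterior Dirichlet(13, 11/2, 8/5, 17/5, 5)
obs 8: x=1 → posterior Dirichlet(13, 13/2, 8/5, 17/5, 5)
obs 9: x=3 → posterior Dirichlet(13, 13/2, 8/5, 22/5, 5)
obs 10: x=4 → posterior Dirichlet(13, 13/2, 8/5, 22/5, 6)

alpha_1=13, alpha_2=13/2, alpha_3=8/5, alpha_4=22/5, alpha_5=6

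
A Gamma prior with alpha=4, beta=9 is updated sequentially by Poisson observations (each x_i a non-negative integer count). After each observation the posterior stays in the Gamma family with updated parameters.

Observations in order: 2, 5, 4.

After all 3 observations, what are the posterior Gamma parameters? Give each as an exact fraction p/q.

alpha=15, beta=12

obs 1: x=2 → posterior Gamma(6, 10)
obs 2: x=5 → posterior Gamma(11, 11)
obs 3: x=4 → posterior Gamma(15, 12)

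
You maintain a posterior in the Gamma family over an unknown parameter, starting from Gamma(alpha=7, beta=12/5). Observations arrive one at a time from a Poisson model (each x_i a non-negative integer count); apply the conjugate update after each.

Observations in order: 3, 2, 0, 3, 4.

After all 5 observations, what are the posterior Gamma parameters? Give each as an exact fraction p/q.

obs 1: x=3 → posterior Gamma(10, 17/5)
obs 2: x=2 → posterior Gamma(12, 22/5)
obs 3: x=0 → posterior Gamma(12, 27/5)
obs 4: x=3 → posterior Gamma(15, 32/5)
obs 5: x=4 → posterior Gamma(19, 37/5)

alpha=19, beta=37/5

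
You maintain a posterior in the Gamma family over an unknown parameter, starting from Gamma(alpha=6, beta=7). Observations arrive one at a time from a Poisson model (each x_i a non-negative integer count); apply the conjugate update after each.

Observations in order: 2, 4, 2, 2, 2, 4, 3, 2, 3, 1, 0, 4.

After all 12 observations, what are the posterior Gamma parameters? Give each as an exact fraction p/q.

obs 1: x=2 → posterior Gamma(8, 8)
obs 2: x=4 → posterior Gamma(12, 9)
obs 3: x=2 → posterior Gamma(14, 10)
obs 4: x=2 → posterior Gamma(16, 11)
obs 5: x=2 → posterior Gamma(18, 12)
obs 6: x=4 → posterior Gamma(22, 13)
obs 7: x=3 → posterior Gamma(25, 14)
obs 8: x=2 → posterior Gamma(27, 15)
obs 9: x=3 → posterior Gamma(30, 16)
obs 10: x=1 → posterior Gamma(31, 17)
obs 11: x=0 → posterior Gamma(31, 18)
obs 12: x=4 → posterior Gamma(35, 19)

alpha=35, beta=19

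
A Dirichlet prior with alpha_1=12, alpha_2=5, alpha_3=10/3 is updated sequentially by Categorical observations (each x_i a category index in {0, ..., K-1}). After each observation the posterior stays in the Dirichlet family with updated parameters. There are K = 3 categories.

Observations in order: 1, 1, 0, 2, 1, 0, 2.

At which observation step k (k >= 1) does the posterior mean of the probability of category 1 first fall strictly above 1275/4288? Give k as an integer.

k = 2

obs 1: x=1 → posterior Dirichlet(12, 6, 10/3)
obs 2: x=1 → posterior Dirichlet(12, 7, 10/3)
obs 3: x=0 → posterior Dirichlet(13, 7, 10/3)
obs 4: x=2 → posterior Dirichlet(13, 7, 13/3)
obs 5: x=1 → posterior Dirichlet(13, 8, 13/3)
obs 6: x=0 → posterior Dirichlet(14, 8, 13/3)
obs 7: x=2 → posterior Dirichlet(14, 8, 16/3)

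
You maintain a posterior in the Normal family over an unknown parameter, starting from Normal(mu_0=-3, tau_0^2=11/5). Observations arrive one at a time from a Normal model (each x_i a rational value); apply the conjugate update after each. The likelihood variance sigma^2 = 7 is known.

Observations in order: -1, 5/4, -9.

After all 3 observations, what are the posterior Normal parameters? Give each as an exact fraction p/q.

obs 1: x=-1 → posterior Normal(-58/23, 77/46)
obs 2: x=5/4 → posterior Normal(-409/228, 77/57)
obs 3: x=-9 → posterior Normal(-805/272, 77/68)

mu_0=-805/272, tau_0^2=77/68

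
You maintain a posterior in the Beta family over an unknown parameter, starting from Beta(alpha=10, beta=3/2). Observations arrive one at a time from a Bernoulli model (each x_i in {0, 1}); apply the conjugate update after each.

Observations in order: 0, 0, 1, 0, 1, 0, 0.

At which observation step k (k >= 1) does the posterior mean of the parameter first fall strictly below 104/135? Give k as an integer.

obs 1: x=0 → posterior Beta(10, 5/2)
obs 2: x=0 → posterior Beta(10, 7/2)
obs 3: x=1 → posterior Beta(11, 7/2)
obs 4: x=0 → posterior Beta(11, 9/2)
obs 5: x=1 → posterior Beta(12, 9/2)
obs 6: x=0 → posterior Beta(12, 11/2)
obs 7: x=0 → posterior Beta(12, 13/2)

k = 2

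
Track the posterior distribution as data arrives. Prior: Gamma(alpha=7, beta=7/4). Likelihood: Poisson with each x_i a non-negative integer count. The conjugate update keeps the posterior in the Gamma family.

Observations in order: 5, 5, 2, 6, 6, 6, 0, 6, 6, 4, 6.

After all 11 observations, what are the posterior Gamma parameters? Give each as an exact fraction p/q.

alpha=59, beta=51/4

obs 1: x=5 → posterior Gamma(12, 11/4)
obs 2: x=5 → posterior Gamma(17, 15/4)
obs 3: x=2 → posterior Gamma(19, 19/4)
obs 4: x=6 → posterior Gamma(25, 23/4)
obs 5: x=6 → posterior Gamma(31, 27/4)
obs 6: x=6 → posterior Gamma(37, 31/4)
obs 7: x=0 → posterior Gamma(37, 35/4)
obs 8: x=6 → posterior Gamma(43, 39/4)
obs 9: x=6 → posterior Gamma(49, 43/4)
obs 10: x=4 → posterior Gamma(53, 47/4)
obs 11: x=6 → posterior Gamma(59, 51/4)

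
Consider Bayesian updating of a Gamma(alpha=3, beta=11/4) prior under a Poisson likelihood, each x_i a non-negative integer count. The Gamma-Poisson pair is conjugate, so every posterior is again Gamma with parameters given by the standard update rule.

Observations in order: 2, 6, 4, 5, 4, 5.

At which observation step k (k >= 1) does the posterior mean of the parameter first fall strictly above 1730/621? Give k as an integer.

obs 1: x=2 → posterior Gamma(5, 15/4)
obs 2: x=6 → posterior Gamma(11, 19/4)
obs 3: x=4 → posterior Gamma(15, 23/4)
obs 4: x=5 → posterior Gamma(20, 27/4)
obs 5: x=4 → posterior Gamma(24, 31/4)
obs 6: x=5 → posterior Gamma(29, 35/4)

k = 4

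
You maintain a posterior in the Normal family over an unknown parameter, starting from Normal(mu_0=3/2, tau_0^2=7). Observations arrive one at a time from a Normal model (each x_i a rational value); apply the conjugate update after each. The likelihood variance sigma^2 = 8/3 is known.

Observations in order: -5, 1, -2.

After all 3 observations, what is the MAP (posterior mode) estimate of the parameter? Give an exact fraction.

-114/71

obs 1: x=-5 → posterior Normal(-93/29, 56/29)
obs 2: x=1 → posterior Normal(-36/25, 28/25)
obs 3: x=-2 → posterior Normal(-114/71, 56/71)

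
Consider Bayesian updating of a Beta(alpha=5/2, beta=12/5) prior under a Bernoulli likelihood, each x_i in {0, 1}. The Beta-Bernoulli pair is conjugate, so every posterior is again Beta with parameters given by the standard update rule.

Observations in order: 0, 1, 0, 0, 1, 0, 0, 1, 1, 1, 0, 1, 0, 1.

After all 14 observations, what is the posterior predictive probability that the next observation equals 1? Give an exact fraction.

95/189

obs 1: x=0 → posterior Beta(5/2, 17/5)
obs 2: x=1 → posterior Beta(7/2, 17/5)
obs 3: x=0 → posterior Beta(7/2, 22/5)
obs 4: x=0 → posterior Beta(7/2, 27/5)
obs 5: x=1 → posterior Beta(9/2, 27/5)
obs 6: x=0 → posterior Beta(9/2, 32/5)
obs 7: x=0 → posterior Beta(9/2, 37/5)
obs 8: x=1 → posterior Beta(11/2, 37/5)
obs 9: x=1 → posterior Beta(13/2, 37/5)
obs 10: x=1 → posterior Beta(15/2, 37/5)
obs 11: x=0 → posterior Beta(15/2, 42/5)
obs 12: x=1 → posterior Beta(17/2, 42/5)
obs 13: x=0 → posterior Beta(17/2, 47/5)
obs 14: x=1 → posterior Beta(19/2, 47/5)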